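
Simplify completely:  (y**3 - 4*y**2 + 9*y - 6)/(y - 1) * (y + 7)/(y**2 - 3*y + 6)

y + 7

Factor: y**3 - 4*y**2 + 9*y - 6 = (y**2 - 3*y + 6)*(y - 1)
Cancel the common factors (y**2 - 3*y + 6), (y - 1).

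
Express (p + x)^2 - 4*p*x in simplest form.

After expansion: p^2 - 2*p*x + x^2 — a perfect-square trinomial.

(p - x)^2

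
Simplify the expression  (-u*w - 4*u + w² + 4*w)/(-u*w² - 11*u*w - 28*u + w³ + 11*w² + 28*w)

1/(w + 7)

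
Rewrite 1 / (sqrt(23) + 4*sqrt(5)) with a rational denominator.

(-sqrt(23) + 4*sqrt(5))/57

Multiply numerator and denominator by -sqrt(23) + 4*sqrt(5).
Denominator becomes 57; numerator becomes -sqrt(23) + 4*sqrt(5).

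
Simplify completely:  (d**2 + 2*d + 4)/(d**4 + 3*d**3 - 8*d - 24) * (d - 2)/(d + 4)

1/(d**2 + 7*d + 12)

Factor: d**4 + 3*d**3 - 8*d - 24 = (d - 2)*(d + 3)*(d**2 + 2*d + 4)
Cancel the common factors (d**2 + 2*d + 4), (d - 2).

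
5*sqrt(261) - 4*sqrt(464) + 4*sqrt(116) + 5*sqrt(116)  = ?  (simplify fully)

5*sqrt(261) = 15*sqrt(29); 4*sqrt(464) = 16*sqrt(29); 4*sqrt(116) = 8*sqrt(29); 5*sqrt(116) = 10*sqrt(29)
Combine: (15 - 16 + 8 + 10)·sqrt(29) = 17*sqrt(29)

17*sqrt(29)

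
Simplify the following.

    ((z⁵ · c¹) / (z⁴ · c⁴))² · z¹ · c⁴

Inside the bracket: z¹ · (c^-3)
Raise to the power 2: z² · (c^-6)
Multiply by z¹ · c⁴: add exponents.

z³/c²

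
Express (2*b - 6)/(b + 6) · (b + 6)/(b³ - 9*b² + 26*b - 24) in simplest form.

2/(b² - 6*b + 8)

Factor: 2*b - 6 = 2·(b - 3);  b³ - 9*b² + 26*b - 24 = (b - 3)·(b - 2)·(b - 4)
Cancel the common factors (b - 3), (b + 6).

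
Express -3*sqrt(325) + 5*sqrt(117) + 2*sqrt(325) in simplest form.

3*sqrt(325) = 15*sqrt(13); 5*sqrt(117) = 15*sqrt(13); 2*sqrt(325) = 10*sqrt(13)
Combine: (-15 + 15 + 10)·sqrt(13) = 10*sqrt(13)

10*sqrt(13)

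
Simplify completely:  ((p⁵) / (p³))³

Inside the bracket: p²
Raise to the power 3: p⁶

p⁶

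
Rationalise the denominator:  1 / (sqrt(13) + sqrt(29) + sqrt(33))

(-2*sqrt(12441) + 9*sqrt(33) + 17*sqrt(29) + 49*sqrt(13))/1427

Group as (sqrt(13) + sqrt(33)) + sqrt(29); multiply by (sqrt(13) + sqrt(33)) - sqrt(29), then rationalise the remaining surd.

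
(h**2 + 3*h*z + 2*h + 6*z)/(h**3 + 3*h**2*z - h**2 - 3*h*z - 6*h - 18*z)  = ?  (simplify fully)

1/(h - 3)

Factor: h**2 + 3*h*z + 2*h + 6*z = (h + 2)*(h + 3*z);  h**3 + 3*h**2*z - h**2 - 3*h*z - 6*h - 18*z = (h + 3*z)*(h + 2)*(h - 3)
Cancel the common factors (h + 2), (h + 3*z).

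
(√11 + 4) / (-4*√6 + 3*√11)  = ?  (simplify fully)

Multiply numerator and denominator by 4*√6 + 3*√11.
Denominator becomes 3; numerator becomes 4*√66 + 33 + 16*√6 + 12*√11.

(4*√66 + 33 + 16*√6 + 12*√11)/3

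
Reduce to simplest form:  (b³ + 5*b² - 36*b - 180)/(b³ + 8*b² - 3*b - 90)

Factor: b³ + 5*b² - 36*b - 180 = (b + 6)·(b + 5)·(b - 6);  b³ + 8*b² - 3*b - 90 = (b - 3)·(b + 6)·(b + 5)
Cancel the common factors (b + 5), (b + 6).

(b - 6)/(b - 3)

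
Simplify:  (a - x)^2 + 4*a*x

(a + x)^2

Expanding gives a^2 + 2*a*x + x^2, a perfect square.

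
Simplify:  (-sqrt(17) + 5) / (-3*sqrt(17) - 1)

(-2*sqrt(17) + 7)/19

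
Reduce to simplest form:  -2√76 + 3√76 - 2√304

2√76 = 4*√19; 3√76 = 6*√19; 2√304 = 8*√19
Combine: (-4 + 6 - 8)·√19 = -6*√19

-6*√19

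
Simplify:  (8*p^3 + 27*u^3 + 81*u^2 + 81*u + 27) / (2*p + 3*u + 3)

4*p^2 - 6*p*u - 6*p + 9*u^2 + 18*u + 9

(2*p)^3 + (3*u + 3)^3 = (2*p + 3*u + 3)(4*p^2 - 6*p*u - 6*p + 9*u^2 + 18*u + 9).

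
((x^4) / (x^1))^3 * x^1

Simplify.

x^10

Inside the bracket: x^3
Raise to the power 3: x^9
Multiply by x^1: add exponents.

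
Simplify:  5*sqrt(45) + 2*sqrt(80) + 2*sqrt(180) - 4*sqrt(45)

23*sqrt(5)

5*sqrt(45) = 15*sqrt(5); 2*sqrt(80) = 8*sqrt(5); 2*sqrt(180) = 12*sqrt(5); 4*sqrt(45) = 12*sqrt(5)
Combine: (15 + 8 + 12 - 12)·sqrt(5) = 23*sqrt(5)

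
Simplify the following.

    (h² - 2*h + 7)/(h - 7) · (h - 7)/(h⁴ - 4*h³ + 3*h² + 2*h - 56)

Factor: h⁴ - 4*h³ + 3*h² + 2*h - 56 = (h - 4)·(h² - 2*h + 7)·(h + 2)
Cancel the common factors (h² - 2*h + 7), (h - 7).

1/(h² - 2*h - 8)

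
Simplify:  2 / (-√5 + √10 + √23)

Group as (√10 + √23) - √5; multiply by (√10 + √23) + √5, then rationalise the remaining surd.

(-14*√5 - 4*√23 + 9*√10 + 5*√46)/34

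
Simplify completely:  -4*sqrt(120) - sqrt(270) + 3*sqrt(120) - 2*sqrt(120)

-9*sqrt(30)

4*sqrt(120) = 8*sqrt(30); sqrt(270) = 3*sqrt(30); 3*sqrt(120) = 6*sqrt(30); 2*sqrt(120) = 4*sqrt(30)
Combine: (-8 - 3 + 6 - 4)·sqrt(30) = -9*sqrt(30)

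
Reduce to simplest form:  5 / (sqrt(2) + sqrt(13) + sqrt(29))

Group as (sqrt(13) + sqrt(29)) + sqrt(2); multiply by (sqrt(13) + sqrt(29)) - sqrt(2), then rationalise the remaining surd.

(-45*sqrt(13) - 100*sqrt(2) + 5*sqrt(754) + 35*sqrt(29))/46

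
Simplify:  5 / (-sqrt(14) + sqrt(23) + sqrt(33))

Group as (sqrt(23) + sqrt(33)) - sqrt(14); multiply by (sqrt(23) + sqrt(33)) + sqrt(14), then rationalise the remaining surd.

(-105*sqrt(14) + 10*sqrt(33) + 60*sqrt(23) + 5*sqrt(10626))/636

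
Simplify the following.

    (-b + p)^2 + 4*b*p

(b + p)^2

Expanding gives b^2 + 2*b*p + p^2, a perfect square.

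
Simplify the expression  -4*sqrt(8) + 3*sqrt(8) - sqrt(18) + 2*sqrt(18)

sqrt(2)

4*sqrt(8) = 8*sqrt(2); 3*sqrt(8) = 6*sqrt(2); sqrt(18) = 3*sqrt(2); 2*sqrt(18) = 6*sqrt(2)
Combine: (-8 + 6 - 3 + 6)·sqrt(2) = sqrt(2)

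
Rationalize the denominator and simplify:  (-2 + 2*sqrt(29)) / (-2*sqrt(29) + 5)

Multiply numerator and denominator by 5 + 2*sqrt(29).
Denominator becomes -91; numerator becomes 6*sqrt(29) + 106.

(-106 - 6*sqrt(29))/91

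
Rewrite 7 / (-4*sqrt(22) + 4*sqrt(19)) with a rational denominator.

Multiply numerator and denominator by 4*sqrt(19) + 4*sqrt(22).
Denominator becomes -48; numerator becomes 28*sqrt(19) + 28*sqrt(22).

(-7*sqrt(22) - 7*sqrt(19))/12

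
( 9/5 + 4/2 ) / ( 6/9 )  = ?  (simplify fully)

Numerator: 9/5 + 4/2 = 19/5
Denominator: 6/9 = 2/3
Divide: (19/5) · (3/2) = 57/10

57/10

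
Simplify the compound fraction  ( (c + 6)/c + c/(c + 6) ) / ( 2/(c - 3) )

Numerator: (c + 6)/c + c/(c + 6) = (2*c² + 12*c + 36)/(c² + 6*c)
Denominator: 2/(c - 3) = 2/(c - 3)
Divide: ((2*c² + 12*c + 36)/(c² + 6*c)) · (c/2 - 3/2) = (c³ + 3*c² - 54)/(c² + 6*c)

(c³ + 3*c² - 54)/(c² + 6*c)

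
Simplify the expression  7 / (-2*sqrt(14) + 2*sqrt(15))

(7*sqrt(14) + 7*sqrt(15))/2

Multiply numerator and denominator by 2*sqrt(14) + 2*sqrt(15).
Denominator becomes 4; numerator becomes 14*sqrt(14) + 14*sqrt(15).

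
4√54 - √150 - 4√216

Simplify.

4√54 = 12*√6; √150 = 5*√6; 4√216 = 24*√6
Combine: (12 - 5 - 24)·√6 = -17*√6

-17*√6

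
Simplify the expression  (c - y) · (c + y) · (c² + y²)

c⁴ - y⁴

Pair the conjugate factors: (c+y)(c-y) = c² - y², then repeat with the next factor.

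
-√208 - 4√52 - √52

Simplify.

-14*√13

√208 = 4*√13; 4√52 = 8*√13; √52 = 2*√13
Combine: (-4 - 8 - 2)·√13 = -14*√13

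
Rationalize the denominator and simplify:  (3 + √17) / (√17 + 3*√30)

Multiply numerator and denominator by -3*√30 + √17.
Denominator becomes -253; numerator becomes -3*√510 - 9*√30 + 3*√17 + 17.

(-17 - 3*√17 + 9*√30 + 3*√510)/253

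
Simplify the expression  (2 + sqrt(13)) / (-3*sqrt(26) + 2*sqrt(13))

(-39*sqrt(2) - 6*sqrt(26) - 26 - 4*sqrt(13))/182

Multiply numerator and denominator by 2*sqrt(13) + 3*sqrt(26).
Denominator becomes -182; numerator becomes 4*sqrt(13) + 26 + 6*sqrt(26) + 39*sqrt(2).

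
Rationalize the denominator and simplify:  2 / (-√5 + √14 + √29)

(-19*√5 - 5*√29 + 10*√14 + √2030)/45

Group as (√14 + √29) - √5; multiply by (√14 + √29) + √5, then rationalise the remaining surd.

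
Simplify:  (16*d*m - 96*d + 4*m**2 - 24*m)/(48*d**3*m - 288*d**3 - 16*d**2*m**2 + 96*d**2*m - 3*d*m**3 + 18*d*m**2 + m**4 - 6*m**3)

4/(12*d**2 - 7*d*m + m**2)

Factor: 16*d*m - 96*d + 4*m**2 - 24*m = 4*(4*d + m)*(m - 6);  48*d**3*m - 288*d**3 - 16*d**2*m**2 + 96*d**2*m - 3*d*m**3 + 18*d*m**2 + m**4 - 6*m**3 = (-3*d + m)*(m - 6)*(4*d + m)*(-4*d + m)
Cancel the common factors (4*d + m), (m - 6).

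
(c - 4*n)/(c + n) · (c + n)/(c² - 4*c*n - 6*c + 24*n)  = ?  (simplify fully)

Factor: c² - 4*c*n - 6*c + 24*n = (c - 6)·(c - 4*n)
Cancel the common factors (c - 4*n), (c + n).

1/(c - 6)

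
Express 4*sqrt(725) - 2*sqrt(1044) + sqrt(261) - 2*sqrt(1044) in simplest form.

-sqrt(29)

4*sqrt(725) = 20*sqrt(29); 2*sqrt(1044) = 12*sqrt(29); sqrt(261) = 3*sqrt(29); 2*sqrt(1044) = 12*sqrt(29)
Combine: (20 - 12 + 3 - 12)·sqrt(29) = -sqrt(29)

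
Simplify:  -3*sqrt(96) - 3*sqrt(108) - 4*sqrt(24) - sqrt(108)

-20*sqrt(6) - 24*sqrt(3)

3*sqrt(96) = 12*sqrt(6); 3*sqrt(108) = 18*sqrt(3); 4*sqrt(24) = 8*sqrt(6); sqrt(108) = 6*sqrt(3)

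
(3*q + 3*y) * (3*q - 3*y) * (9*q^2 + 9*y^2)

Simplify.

81*q^4 - 81*y^4

Telescope via difference of squares: ((3*q)+(3*y))((3*q)-(3*y)) = 9*q^2 - 9*y^2, then repeat with the next factor.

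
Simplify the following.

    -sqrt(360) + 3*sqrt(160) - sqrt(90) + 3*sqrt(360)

sqrt(360) = 6*sqrt(10); 3*sqrt(160) = 12*sqrt(10); sqrt(90) = 3*sqrt(10); 3*sqrt(360) = 18*sqrt(10)
Combine: (-6 + 12 - 3 + 18)·sqrt(10) = 21*sqrt(10)

21*sqrt(10)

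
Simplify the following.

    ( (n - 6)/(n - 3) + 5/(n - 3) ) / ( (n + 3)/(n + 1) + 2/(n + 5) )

(n**3 + 5*n**2 - n - 5)/(n**3 + 7*n**2 - 13*n - 51)

Numerator: (n - 6)/(n - 3) + 5/(n - 3) = (n - 1)/(n - 3)
Denominator: (n + 3)/(n + 1) + 2/(n + 5) = (n**2 + 10*n + 17)/(n**2 + 6*n + 5)
Divide: ((n - 1)/(n - 3)) · ((n**2 + 6*n + 5)/(n**2 + 10*n + 17)) = (n**3 + 5*n**2 - n - 5)/(n**3 + 7*n**2 - 13*n - 51)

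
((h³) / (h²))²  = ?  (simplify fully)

h²

Inside the bracket: h¹
Raise to the power 2: h²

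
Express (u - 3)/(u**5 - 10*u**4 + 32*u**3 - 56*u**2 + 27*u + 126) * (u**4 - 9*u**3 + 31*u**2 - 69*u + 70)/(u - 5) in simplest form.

(u - 2)/(u**2 - 5*u - 6)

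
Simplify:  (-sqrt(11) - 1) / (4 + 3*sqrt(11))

(-29 + sqrt(11))/83

Multiply numerator and denominator by -3*sqrt(11) + 4.
Denominator becomes -83; numerator becomes -sqrt(11) + 29.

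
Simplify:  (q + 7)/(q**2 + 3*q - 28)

Factor: q**2 + 3*q - 28 = (q + 7)*(q - 4)
Cancel the common factor (q + 7).

1/(q - 4)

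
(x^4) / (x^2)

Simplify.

Quotient: x^2

x^2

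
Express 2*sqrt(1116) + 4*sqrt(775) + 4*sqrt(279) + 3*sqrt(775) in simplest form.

59*sqrt(31)

2*sqrt(1116) = 12*sqrt(31); 4*sqrt(775) = 20*sqrt(31); 4*sqrt(279) = 12*sqrt(31); 3*sqrt(775) = 15*sqrt(31)
Combine: (12 + 20 + 12 + 15)·sqrt(31) = 59*sqrt(31)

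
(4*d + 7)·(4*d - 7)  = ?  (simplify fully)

16*d² - 49

(4*d)^2 - (7)^2 = 16*d² - 49.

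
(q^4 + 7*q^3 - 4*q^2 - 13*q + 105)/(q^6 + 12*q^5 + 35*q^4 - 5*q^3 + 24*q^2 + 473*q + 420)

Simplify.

1/(q^2 + 5*q + 4)

Factor: q^4 + 7*q^3 - 4*q^2 - 13*q + 105 = (q + 3)*(q^2 - 3*q + 5)*(q + 7);  q^6 + 12*q^5 + 35*q^4 - 5*q^3 + 24*q^2 + 473*q + 420 = (q + 7)*(q + 4)*(q^2 - 3*q + 5)*(q + 1)*(q + 3)
Cancel the common factors (q^2 - 3*q + 5), (q + 3), (q + 7).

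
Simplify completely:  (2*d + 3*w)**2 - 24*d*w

After expansion: 4*d**2 - 12*d*w + 9*w**2 — a perfect-square trinomial.

(2*d - 3*w)**2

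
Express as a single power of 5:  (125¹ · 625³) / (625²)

125¹ = 5^3; 625³ = 5^12; 625² = 5^8
Combine exponents: 5^7

5^7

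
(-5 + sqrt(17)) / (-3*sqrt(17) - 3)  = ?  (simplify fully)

Multiply numerator and denominator by -3 + 3*sqrt(17).
Denominator becomes -144; numerator becomes -18*sqrt(17) + 66.

(-11 + 3*sqrt(17))/24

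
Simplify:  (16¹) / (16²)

2^(-4)

16¹ = 2^4; 16² = 2^8
Combine exponents: 2^(-4)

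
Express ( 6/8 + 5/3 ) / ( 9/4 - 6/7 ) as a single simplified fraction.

Numerator: 6/8 + 5/3 = 29/12
Denominator: 9/4 - 6/7 = 39/28
Divide: (29/12) · (28/39) = 203/117

203/117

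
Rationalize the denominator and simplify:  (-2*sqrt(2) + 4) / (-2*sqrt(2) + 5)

(-2*sqrt(2) + 12)/17

Multiply numerator and denominator by 2*sqrt(2) + 5.
Denominator becomes 17; numerator becomes -2*sqrt(2) + 12.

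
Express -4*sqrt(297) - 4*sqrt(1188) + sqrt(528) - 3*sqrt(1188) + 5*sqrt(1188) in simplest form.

4*sqrt(297) = 12*sqrt(33); 4*sqrt(1188) = 24*sqrt(33); sqrt(528) = 4*sqrt(33); 3*sqrt(1188) = 18*sqrt(33); 5*sqrt(1188) = 30*sqrt(33)
Combine: (-12 - 24 + 4 - 18 + 30)·sqrt(33) = -20*sqrt(33)

-20*sqrt(33)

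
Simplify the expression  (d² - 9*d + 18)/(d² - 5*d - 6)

(d - 3)/(d + 1)

Factor: d² - 9*d + 18 = (d - 3)·(d - 6);  d² - 5*d - 6 = (d + 1)·(d - 6)
Cancel the common factor (d - 6).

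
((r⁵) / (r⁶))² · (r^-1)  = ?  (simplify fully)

r^(-3)

Inside the bracket: (r^-1)
Raise to the power 2: (r^-2)
Multiply by (r^-1): add exponents.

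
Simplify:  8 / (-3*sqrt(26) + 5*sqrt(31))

Multiply numerator and denominator by 3*sqrt(26) + 5*sqrt(31).
Denominator becomes 541; numerator becomes 24*sqrt(26) + 40*sqrt(31).

(24*sqrt(26) + 40*sqrt(31))/541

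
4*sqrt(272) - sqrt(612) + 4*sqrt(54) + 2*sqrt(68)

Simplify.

4*sqrt(272) = 16*sqrt(17); sqrt(612) = 6*sqrt(17); 4*sqrt(54) = 12*sqrt(6); 2*sqrt(68) = 4*sqrt(17)

12*sqrt(6) + 14*sqrt(17)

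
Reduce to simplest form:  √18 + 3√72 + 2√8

25*√2

√18 = 3*√2; 3√72 = 18*√2; 2√8 = 4*√2
Combine: (3 + 18 + 4)·√2 = 25*√2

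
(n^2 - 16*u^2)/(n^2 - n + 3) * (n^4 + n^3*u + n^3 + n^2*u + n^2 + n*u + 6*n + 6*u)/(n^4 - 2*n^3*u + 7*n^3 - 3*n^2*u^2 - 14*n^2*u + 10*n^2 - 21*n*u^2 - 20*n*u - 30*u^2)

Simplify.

(-n^2 + 16*u^2)/(-n^2 + 3*n*u - 5*n + 15*u)

Factor: n^2 - 16*u^2 = (n + 4*u)*(n - 4*u);  n^4 + n^3*u + n^3 + n^2*u + n^2 + n*u + 6*n + 6*u = (n + u)*(n^2 - n + 3)*(n + 2);  n^4 - 2*n^3*u + 7*n^3 - 3*n^2*u^2 - 14*n^2*u + 10*n^2 - 21*n*u^2 - 20*n*u - 30*u^2 = (n + u)*(n + 2)*(n + 5)*(n - 3*u)
Cancel the common factors (n^2 - n + 3), (n + u), (n + 2).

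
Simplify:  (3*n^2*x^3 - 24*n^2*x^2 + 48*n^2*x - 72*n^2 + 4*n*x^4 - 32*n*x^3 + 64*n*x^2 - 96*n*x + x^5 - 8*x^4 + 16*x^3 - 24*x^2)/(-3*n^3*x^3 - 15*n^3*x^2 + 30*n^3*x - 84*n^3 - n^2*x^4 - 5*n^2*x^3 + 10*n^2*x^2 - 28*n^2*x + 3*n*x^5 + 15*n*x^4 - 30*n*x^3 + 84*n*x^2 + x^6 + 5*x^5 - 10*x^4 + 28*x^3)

Factor: 3*n^2*x^3 - 24*n^2*x^2 + 48*n^2*x - 72*n^2 + 4*n*x^4 - 32*n*x^3 + 64*n*x^2 - 96*n*x + x^5 - 8*x^4 + 16*x^3 - 24*x^2 = (3*n + x)*(x^2 - 2*x + 4)*(x - 6)*(n + x);  -3*n^3*x^3 - 15*n^3*x^2 + 30*n^3*x - 84*n^3 - n^2*x^4 - 5*n^2*x^3 + 10*n^2*x^2 - 28*n^2*x + 3*n*x^5 + 15*n*x^4 - 30*n*x^3 + 84*n*x^2 + x^6 + 5*x^5 - 10*x^4 + 28*x^3 = (3*n + x)*(n + x)*(x^2 - 2*x + 4)*(-n + x)*(x + 7)
Cancel the common factors (x^2 - 2*x + 4), (3*n + x), (n + x).

(x - 6)/(-n*x - 7*n + x^2 + 7*x)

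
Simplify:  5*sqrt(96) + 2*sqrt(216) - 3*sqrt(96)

5*sqrt(96) = 20*sqrt(6); 2*sqrt(216) = 12*sqrt(6); 3*sqrt(96) = 12*sqrt(6)
Combine: (20 + 12 - 12)·sqrt(6) = 20*sqrt(6)

20*sqrt(6)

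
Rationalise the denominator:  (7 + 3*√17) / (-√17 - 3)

(-15 + √17)/4

Multiply numerator and denominator by -3 + √17.
Denominator becomes -8; numerator becomes -2*√17 + 30.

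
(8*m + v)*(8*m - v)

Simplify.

64*m^2 - v^2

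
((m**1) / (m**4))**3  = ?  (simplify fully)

m**(-9)

Inside the bracket: (m**-3)
Raise to the power 3: (m**-9)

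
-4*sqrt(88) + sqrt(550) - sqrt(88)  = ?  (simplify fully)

-5*sqrt(22)

4*sqrt(88) = 8*sqrt(22); sqrt(550) = 5*sqrt(22); sqrt(88) = 2*sqrt(22)
Combine: (-8 + 5 - 2)·sqrt(22) = -5*sqrt(22)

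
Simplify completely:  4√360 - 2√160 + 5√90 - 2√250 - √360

15*√10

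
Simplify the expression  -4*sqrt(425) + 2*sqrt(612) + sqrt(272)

-4*sqrt(17)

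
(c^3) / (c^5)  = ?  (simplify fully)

Quotient: (c^-2)

c^(-2)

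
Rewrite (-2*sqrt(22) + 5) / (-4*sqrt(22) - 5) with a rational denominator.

(-10*sqrt(22) + 67)/109

Multiply numerator and denominator by -5 + 4*sqrt(22).
Denominator becomes -327; numerator becomes -201 + 30*sqrt(22).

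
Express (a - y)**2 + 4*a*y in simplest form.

After expansion: a**2 + 2*a*y + y**2 — a perfect-square trinomial.

(a + y)**2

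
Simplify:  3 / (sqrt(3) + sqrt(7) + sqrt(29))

Group as (sqrt(3) + sqrt(29)) + sqrt(7); multiply by (sqrt(3) + sqrt(29)) - sqrt(7), then rationalise the remaining surd.

(-75*sqrt(7) - 99*sqrt(3) + 6*sqrt(609) + 57*sqrt(29))/277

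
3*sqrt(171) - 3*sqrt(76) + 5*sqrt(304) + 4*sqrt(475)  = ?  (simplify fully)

43*sqrt(19)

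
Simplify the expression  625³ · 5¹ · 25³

5^19

625³ = 5^12; 5¹ = 5^1; 25³ = 5^6
Combine exponents: 5^19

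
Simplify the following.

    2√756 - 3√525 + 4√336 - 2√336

5*√21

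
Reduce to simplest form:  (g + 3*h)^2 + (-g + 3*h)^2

2*g^2 + 18*h^2

Binomially expand both and collect terms in (3*h), g.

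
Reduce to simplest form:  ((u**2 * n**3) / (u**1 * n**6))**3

u**3/n**9

Inside the bracket: u**1 * (n**-3)
Raise to the power 3: u**3 * (n**-9)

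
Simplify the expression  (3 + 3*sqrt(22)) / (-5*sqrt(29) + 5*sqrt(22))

Multiply numerator and denominator by 5*sqrt(22) + 5*sqrt(29).
Denominator becomes -175; numerator becomes 15*sqrt(22) + 15*sqrt(29) + 330 + 15*sqrt(638).

(-3*sqrt(638) - 66 - 3*sqrt(29) - 3*sqrt(22))/35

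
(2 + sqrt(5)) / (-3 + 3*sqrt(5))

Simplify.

(3*sqrt(5) + 7)/12

Multiply numerator and denominator by -3*sqrt(5) - 3.
Denominator becomes -36; numerator becomes -21 - 9*sqrt(5).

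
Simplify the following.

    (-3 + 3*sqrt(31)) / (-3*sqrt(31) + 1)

(-138 + 3*sqrt(31))/139

Multiply numerator and denominator by 1 + 3*sqrt(31).
Denominator becomes -278; numerator becomes -6*sqrt(31) + 276.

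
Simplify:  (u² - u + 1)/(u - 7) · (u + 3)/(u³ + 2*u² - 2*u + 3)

Factor: u³ + 2*u² - 2*u + 3 = (u² - u + 1)·(u + 3)
Cancel the common factors (u² - u + 1), (u + 3).

1/(u - 7)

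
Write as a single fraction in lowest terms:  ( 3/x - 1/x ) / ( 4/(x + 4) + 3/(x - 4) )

Numerator: 3/x - 1/x = 2/x
Denominator: 4/(x + 4) + 3/(x - 4) = (7*x - 4)/(x**2 - 16)
Divide: (2/x) · ((x**2 - 16)/(7*x - 4)) = (2*x**2 - 32)/(7*x**2 - 4*x)

(2*x**2 - 32)/(7*x**2 - 4*x)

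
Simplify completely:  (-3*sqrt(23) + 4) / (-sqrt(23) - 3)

(-13*sqrt(23) + 81)/14

Multiply numerator and denominator by -3 + sqrt(23).
Denominator becomes -14; numerator becomes -81 + 13*sqrt(23).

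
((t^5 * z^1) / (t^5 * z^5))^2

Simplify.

Inside the bracket: (z^-4)
Raise to the power 2: (z^-8)

z^(-8)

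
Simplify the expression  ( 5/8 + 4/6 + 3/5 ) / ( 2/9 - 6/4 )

Numerator: 5/8 + 4/6 + 3/5 = 227/120
Denominator: 2/9 - 6/4 = -23/18
Divide: (227/120) · (-18/23) = -681/460

-681/460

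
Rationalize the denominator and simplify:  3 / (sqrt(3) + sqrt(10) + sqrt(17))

(-3*sqrt(510) - 6*sqrt(17) + 15*sqrt(10) + 36*sqrt(3))/52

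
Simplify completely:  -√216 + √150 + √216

√216 = 6*√6; √150 = 5*√6; √216 = 6*√6
Combine: (-6 + 5 + 6)·√6 = 5*√6

5*√6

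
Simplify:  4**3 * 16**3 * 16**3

4**3 = 2**6; 16**3 = 2**12; 16**3 = 2**12
Combine exponents: 2**30

2**30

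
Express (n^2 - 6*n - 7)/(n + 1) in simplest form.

n - 7

Factor: n^2 - 6*n - 7 = (n + 1)*(n - 7)
Cancel the common factor (n + 1).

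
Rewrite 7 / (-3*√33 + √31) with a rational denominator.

(-3*√33 - √31)/38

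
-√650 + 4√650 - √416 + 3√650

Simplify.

26*√26

√650 = 5*√26; 4√650 = 20*√26; √416 = 4*√26; 3√650 = 15*√26
Combine: (-5 + 20 - 4 + 15)·√26 = 26*√26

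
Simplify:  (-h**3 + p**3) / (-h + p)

p**3 - h**3 = (-h + p)(h**2 + h*p + p**2).

h**2 + h*p + p**2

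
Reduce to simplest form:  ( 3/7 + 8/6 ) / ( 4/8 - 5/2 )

Numerator: 3/7 + 8/6 = 37/21
Denominator: 4/8 - 5/2 = -2
Divide: (37/21) · (-1/2) = -37/42

-37/42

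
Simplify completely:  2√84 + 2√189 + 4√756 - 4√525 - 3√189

5*√21

2√84 = 4*√21; 2√189 = 6*√21; 4√756 = 24*√21; 4√525 = 20*√21; 3√189 = 9*√21
Combine: (4 + 6 + 24 - 20 - 9)·√21 = 5*√21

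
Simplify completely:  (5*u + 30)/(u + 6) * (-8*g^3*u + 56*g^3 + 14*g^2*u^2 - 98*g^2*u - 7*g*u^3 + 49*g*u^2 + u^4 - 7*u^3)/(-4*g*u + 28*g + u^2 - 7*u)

Factor: 5*u + 30 = 5*(u + 6);  -8*g^3*u + 56*g^3 + 14*g^2*u^2 - 98*g^2*u - 7*g*u^3 + 49*g*u^2 + u^4 - 7*u^3 = (-2*g + u)*(u - 7)*(-g + u)*(-4*g + u);  -4*g*u + 28*g + u^2 - 7*u = (u - 7)*(-4*g + u)
Cancel the common factors (u + 6), (-4*g + u), (u - 7).

10*g^2 - 15*g*u + 5*u^2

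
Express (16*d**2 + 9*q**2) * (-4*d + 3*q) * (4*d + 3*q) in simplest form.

-256*d**4 + 81*q**4

Telescope via difference of squares: ((3*q)+(4*d))((3*q)-(4*d)) = -16*d**2 + 9*q**2, then repeat with the next factor.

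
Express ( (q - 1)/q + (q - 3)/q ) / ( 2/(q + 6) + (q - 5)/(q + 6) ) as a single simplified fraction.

Numerator: (q - 1)/q + (q - 3)/q = (2*q - 4)/q
Denominator: 2/(q + 6) + (q - 5)/(q + 6) = (q - 3)/(q + 6)
Divide: ((2*q - 4)/q) · ((q + 6)/(q - 3)) = (2*q**2 + 8*q - 24)/(q**2 - 3*q)

(2*q**2 + 8*q - 24)/(q**2 - 3*q)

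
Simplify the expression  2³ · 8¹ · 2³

2³ = 2^3; 8¹ = 2^3; 2³ = 2^3
Combine exponents: 2^9

2^9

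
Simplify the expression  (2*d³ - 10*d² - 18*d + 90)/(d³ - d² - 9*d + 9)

Factor: 2*d³ - 10*d² - 18*d + 90 = 2·(d - 5)·(d + 3)·(d - 3);  d³ - d² - 9*d + 9 = (d - 1)·(d - 3)·(d + 3)
Cancel the common factors (d + 3), (d - 3).

(2*d - 10)/(d - 1)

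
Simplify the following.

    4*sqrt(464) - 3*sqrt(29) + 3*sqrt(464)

4*sqrt(464) = 16*sqrt(29); 3*sqrt(29) = 3*sqrt(29); 3*sqrt(464) = 12*sqrt(29)
Combine: (16 - 3 + 12)·sqrt(29) = 25*sqrt(29)

25*sqrt(29)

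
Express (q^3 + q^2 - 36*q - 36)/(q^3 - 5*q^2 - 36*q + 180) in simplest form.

Factor: q^3 + q^2 - 36*q - 36 = (q + 1)*(q + 6)*(q - 6);  q^3 - 5*q^2 - 36*q + 180 = (q - 6)*(q - 5)*(q + 6)
Cancel the common factors (q - 6), (q + 6).

(q + 1)/(q - 5)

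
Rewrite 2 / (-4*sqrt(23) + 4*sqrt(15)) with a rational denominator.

(-sqrt(23) - sqrt(15))/16

Multiply numerator and denominator by 4*sqrt(15) + 4*sqrt(23).
Denominator becomes -128; numerator becomes 8*sqrt(15) + 8*sqrt(23).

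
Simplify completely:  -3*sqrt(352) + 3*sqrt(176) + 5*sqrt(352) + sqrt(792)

12*sqrt(11) + 14*sqrt(22)

3*sqrt(352) = 12*sqrt(22); 3*sqrt(176) = 12*sqrt(11); 5*sqrt(352) = 20*sqrt(22); sqrt(792) = 6*sqrt(22)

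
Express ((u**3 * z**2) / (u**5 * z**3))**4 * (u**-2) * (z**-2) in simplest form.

1/(u**10*z**6)

Inside the bracket: (u**-2) * (z**-1)
Raise to the power 4: (u**-8) * (z**-4)
Multiply by (u**-2) * (z**-2): add exponents.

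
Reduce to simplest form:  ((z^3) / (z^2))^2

z^2

Inside the bracket: z^1
Raise to the power 2: z^2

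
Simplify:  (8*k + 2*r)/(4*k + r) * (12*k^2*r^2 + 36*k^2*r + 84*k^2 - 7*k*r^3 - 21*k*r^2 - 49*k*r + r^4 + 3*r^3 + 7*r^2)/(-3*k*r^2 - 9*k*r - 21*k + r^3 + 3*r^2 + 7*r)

Factor: 8*k + 2*r = 2*(4*k + r);  12*k^2*r^2 + 36*k^2*r + 84*k^2 - 7*k*r^3 - 21*k*r^2 - 49*k*r + r^4 + 3*r^3 + 7*r^2 = (-3*k + r)*(-4*k + r)*(r^2 + 3*r + 7);  -3*k*r^2 - 9*k*r - 21*k + r^3 + 3*r^2 + 7*r = (-3*k + r)*(r^2 + 3*r + 7)
Cancel the common factors (r^2 + 3*r + 7), (4*k + r), (-3*k + r).

-8*k + 2*r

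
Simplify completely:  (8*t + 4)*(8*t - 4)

64*t^2 - 16

Product of conjugates: (P+Q)(P-Q) = P^2 - Q^2.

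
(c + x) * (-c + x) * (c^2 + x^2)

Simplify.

-c^4 + x^4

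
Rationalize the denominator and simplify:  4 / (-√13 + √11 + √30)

(-14*√13 - 3*√30 + 16*√11 + √4290)/67

Group as (√11 + √30) - √13; multiply by (√11 + √30) + √13, then rationalise the remaining surd.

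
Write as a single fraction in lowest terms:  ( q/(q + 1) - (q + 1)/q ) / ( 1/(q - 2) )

Numerator: q/(q + 1) - (q + 1)/q = (-2*q - 1)/(q² + q)
Denominator: 1/(q - 2) = 1/(q - 2)
Divide: ((-2*q - 1)/(q² + q)) · (q - 2) = (-2*q² + 3*q + 2)/(q² + q)

(-2*q² + 3*q + 2)/(q² + q)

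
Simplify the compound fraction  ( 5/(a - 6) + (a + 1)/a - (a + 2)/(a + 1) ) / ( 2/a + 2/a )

(5*a^2 + 6*a - 6)/(4*a^2 - 20*a - 24)

Numerator: 5/(a - 6) + (a + 1)/a - (a + 2)/(a + 1) = (5*a^2 + 6*a - 6)/(a^3 - 5*a^2 - 6*a)
Denominator: 2/a + 2/a = 4/a
Divide: ((5*a^2 + 6*a - 6)/(a^3 - 5*a^2 - 6*a)) · (a/4) = (5*a^2 + 6*a - 6)/(4*a^2 - 20*a - 24)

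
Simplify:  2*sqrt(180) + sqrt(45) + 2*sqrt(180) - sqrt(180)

21*sqrt(5)

2*sqrt(180) = 12*sqrt(5); sqrt(45) = 3*sqrt(5); 2*sqrt(180) = 12*sqrt(5); sqrt(180) = 6*sqrt(5)
Combine: (12 + 3 + 12 - 6)·sqrt(5) = 21*sqrt(5)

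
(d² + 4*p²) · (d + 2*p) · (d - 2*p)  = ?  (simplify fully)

Telescope via difference of squares: (d+(2*p))(d-(2*p)) = d² - 4*p², then repeat with the next factor.

d⁴ - 16*p⁴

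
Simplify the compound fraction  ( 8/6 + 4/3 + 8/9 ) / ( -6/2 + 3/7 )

Numerator: 8/6 + 4/3 + 8/9 = 32/9
Denominator: -6/2 + 3/7 = -18/7
Divide: (32/9) · (-7/18) = -112/81

-112/81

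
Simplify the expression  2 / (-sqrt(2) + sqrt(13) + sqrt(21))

(-16*sqrt(2) - 3*sqrt(21) + 5*sqrt(13) + sqrt(546))/17

Group as (sqrt(13) + sqrt(21)) - sqrt(2); multiply by (sqrt(13) + sqrt(21)) + sqrt(2), then rationalise the remaining surd.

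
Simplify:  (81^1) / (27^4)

3^(-8)

81^1 = 3^4; 27^4 = 3^12
Combine exponents: 3^(-8)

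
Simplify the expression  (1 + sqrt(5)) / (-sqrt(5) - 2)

Multiply numerator and denominator by -2 + sqrt(5).
Denominator becomes -1; numerator becomes -sqrt(5) + 3.

-3 + sqrt(5)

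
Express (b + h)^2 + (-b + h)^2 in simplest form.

2*b^2 + 2*h^2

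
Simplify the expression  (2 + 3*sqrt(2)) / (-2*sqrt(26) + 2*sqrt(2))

Multiply numerator and denominator by 2*sqrt(2) + 2*sqrt(26).
Denominator becomes -96; numerator becomes 4*sqrt(2) + 12 + 4*sqrt(26) + 12*sqrt(13).

(-3*sqrt(13) - sqrt(26) - 3 - sqrt(2))/24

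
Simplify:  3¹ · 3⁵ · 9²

3¹ = 3^1; 3⁵ = 3^5; 9² = 3^4
Combine exponents: 3^10

3^10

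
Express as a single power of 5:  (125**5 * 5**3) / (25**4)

125**5 = 5**15; 5**3 = 5**3; 25**4 = 5**8
Combine exponents: 5**10

5**10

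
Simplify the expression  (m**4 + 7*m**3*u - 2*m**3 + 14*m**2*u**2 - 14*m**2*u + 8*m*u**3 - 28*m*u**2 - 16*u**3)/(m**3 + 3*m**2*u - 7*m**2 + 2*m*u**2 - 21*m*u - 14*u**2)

Factor: m**4 + 7*m**3*u - 2*m**3 + 14*m**2*u**2 - 14*m**2*u + 8*m*u**3 - 28*m*u**2 - 16*u**3 = (m + 2*u)*(m + 4*u)*(m - 2)*(m + u);  m**3 + 3*m**2*u - 7*m**2 + 2*m*u**2 - 21*m*u - 14*u**2 = (m + 2*u)*(m + u)*(m - 7)
Cancel the common factors (m + 2*u), (m + u).

(m**2 + 4*m*u - 2*m - 8*u)/(m - 7)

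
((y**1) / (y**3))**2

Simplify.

Inside the bracket: (y**-2)
Raise to the power 2: (y**-4)

y**(-4)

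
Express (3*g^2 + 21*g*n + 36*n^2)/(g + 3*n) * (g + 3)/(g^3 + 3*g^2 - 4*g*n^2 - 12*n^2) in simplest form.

(3*g + 12*n)/(g^2 - 4*n^2)

Factor: 3*g^2 + 21*g*n + 36*n^2 = 3*(g + 3*n)*(g + 4*n);  g^3 + 3*g^2 - 4*g*n^2 - 12*n^2 = (g - 2*n)*(g + 3)*(g + 2*n)
Cancel the common factors (g + 3*n), (g + 3).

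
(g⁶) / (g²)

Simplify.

Quotient: g⁴

g⁴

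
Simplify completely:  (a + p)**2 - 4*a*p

(a - p)**2

After expansion: a**2 - 2*a*p + p**2 — a perfect-square trinomial.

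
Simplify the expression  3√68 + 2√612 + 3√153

3√68 = 6*√17; 2√612 = 12*√17; 3√153 = 9*√17
Combine: (6 + 12 + 9)·√17 = 27*√17

27*√17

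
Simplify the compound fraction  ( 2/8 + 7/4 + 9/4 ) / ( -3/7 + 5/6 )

Numerator: 2/8 + 7/4 + 9/4 = 17/4
Denominator: -3/7 + 5/6 = 17/42
Divide: (17/4) · (42/17) = 21/2

21/2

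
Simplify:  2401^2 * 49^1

7^10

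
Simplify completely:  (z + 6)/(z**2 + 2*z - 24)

Factor: z**2 + 2*z - 24 = (z - 4)*(z + 6)
Cancel the common factor (z + 6).

1/(z - 4)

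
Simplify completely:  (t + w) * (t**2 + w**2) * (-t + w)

Telescope via difference of squares: (w+t)(w-t) = -t**2 + w**2, then repeat with the next factor.

-t**4 + w**4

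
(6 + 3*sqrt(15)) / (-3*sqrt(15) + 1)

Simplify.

Multiply numerator and denominator by 1 + 3*sqrt(15).
Denominator becomes -134; numerator becomes 21*sqrt(15) + 141.

(-141 - 21*sqrt(15))/134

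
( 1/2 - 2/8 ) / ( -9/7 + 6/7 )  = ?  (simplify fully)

-7/12

Numerator: 1/2 - 2/8 = 1/4
Denominator: -9/7 + 6/7 = -3/7
Divide: (1/4) · (-7/3) = -7/12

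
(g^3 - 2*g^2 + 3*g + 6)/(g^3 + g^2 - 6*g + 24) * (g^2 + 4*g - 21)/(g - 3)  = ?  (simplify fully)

Factor: g^3 - 2*g^2 + 3*g + 6 = (g + 1)*(g^2 - 3*g + 6);  g^3 + g^2 - 6*g + 24 = (g^2 - 3*g + 6)*(g + 4);  g^2 + 4*g - 21 = (g + 7)*(g - 3)
Cancel the common factors (g^2 - 3*g + 6), (g - 3).

(g^2 + 8*g + 7)/(g + 4)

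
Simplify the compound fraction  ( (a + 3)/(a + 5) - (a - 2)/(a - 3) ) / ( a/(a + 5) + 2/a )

(-3*a**2 + a)/(a**3 - a**2 + 4*a - 30)

Numerator: (a + 3)/(a + 5) - (a - 2)/(a - 3) = (-3*a + 1)/(a**2 + 2*a - 15)
Denominator: a/(a + 5) + 2/a = (a**2 + 2*a + 10)/(a**2 + 5*a)
Divide: ((-3*a + 1)/(a**2 + 2*a - 15)) · ((a**2 + 5*a)/(a**2 + 2*a + 10)) = (-3*a**2 + a)/(a**3 - a**2 + 4*a - 30)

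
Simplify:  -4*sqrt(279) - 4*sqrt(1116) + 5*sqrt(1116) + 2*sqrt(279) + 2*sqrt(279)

6*sqrt(31)

4*sqrt(279) = 12*sqrt(31); 4*sqrt(1116) = 24*sqrt(31); 5*sqrt(1116) = 30*sqrt(31); 2*sqrt(279) = 6*sqrt(31); 2*sqrt(279) = 6*sqrt(31)
Combine: (-12 - 24 + 30 + 6 + 6)·sqrt(31) = 6*sqrt(31)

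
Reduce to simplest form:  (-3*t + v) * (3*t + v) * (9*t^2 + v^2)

-81*t^4 + v^4

Pair the conjugate factors: (v+(3*t))(v-(3*t)) = -9*t^2 + v^2, then repeat with the next factor.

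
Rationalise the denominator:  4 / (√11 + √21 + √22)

Group as (√11 + √22) + √21; multiply by (√11 + √22) - √21, then rationalise the remaining surd.

(-11*√42 + 5*√22 + 6*√21 + 16*√11)/103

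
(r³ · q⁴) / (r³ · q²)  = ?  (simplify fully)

Quotient: q²

q²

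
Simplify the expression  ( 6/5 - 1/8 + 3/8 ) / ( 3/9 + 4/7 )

Numerator: 6/5 - 1/8 + 3/8 = 29/20
Denominator: 3/9 + 4/7 = 19/21
Divide: (29/20) · (21/19) = 609/380

609/380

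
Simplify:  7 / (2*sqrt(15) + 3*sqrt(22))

(-14*sqrt(15) + 21*sqrt(22))/138

Multiply numerator and denominator by -3*sqrt(22) + 2*sqrt(15).
Denominator becomes -138; numerator becomes -21*sqrt(22) + 14*sqrt(15).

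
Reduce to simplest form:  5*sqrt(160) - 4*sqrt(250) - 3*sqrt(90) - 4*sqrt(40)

5*sqrt(160) = 20*sqrt(10); 4*sqrt(250) = 20*sqrt(10); 3*sqrt(90) = 9*sqrt(10); 4*sqrt(40) = 8*sqrt(10)
Combine: (20 - 20 - 9 - 8)·sqrt(10) = -17*sqrt(10)

-17*sqrt(10)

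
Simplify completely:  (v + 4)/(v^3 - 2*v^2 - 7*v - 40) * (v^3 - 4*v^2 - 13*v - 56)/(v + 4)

Factor: v^3 - 2*v^2 - 7*v - 40 = (v - 5)*(v^2 + 3*v + 8);  v^3 - 4*v^2 - 13*v - 56 = (v^2 + 3*v + 8)*(v - 7)
Cancel the common factors (v^2 + 3*v + 8), (v + 4).

(v - 7)/(v - 5)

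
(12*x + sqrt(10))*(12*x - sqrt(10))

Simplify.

Product of conjugates: (P+Q)(P-Q) = P^2 - Q^2.

144*x^2 - 10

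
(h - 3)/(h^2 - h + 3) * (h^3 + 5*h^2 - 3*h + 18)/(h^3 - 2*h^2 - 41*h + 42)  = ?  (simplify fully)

Factor: h^3 + 5*h^2 - 3*h + 18 = (h + 6)*(h^2 - h + 3);  h^3 - 2*h^2 - 41*h + 42 = (h - 7)*(h + 6)*(h - 1)
Cancel the common factors (h^2 - h + 3), (h + 6).

(h - 3)/(h^2 - 8*h + 7)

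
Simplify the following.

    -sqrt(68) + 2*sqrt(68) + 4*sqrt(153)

14*sqrt(17)

sqrt(68) = 2*sqrt(17); 2*sqrt(68) = 4*sqrt(17); 4*sqrt(153) = 12*sqrt(17)
Combine: (-2 + 4 + 12)·sqrt(17) = 14*sqrt(17)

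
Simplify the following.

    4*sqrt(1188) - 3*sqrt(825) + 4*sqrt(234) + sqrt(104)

4*sqrt(1188) = 24*sqrt(33); 3*sqrt(825) = 15*sqrt(33); 4*sqrt(234) = 12*sqrt(26); sqrt(104) = 2*sqrt(26)

9*sqrt(33) + 14*sqrt(26)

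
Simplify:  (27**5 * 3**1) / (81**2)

27**5 = 3**15; 3**1 = 3**1; 81**2 = 3**8
Combine exponents: 3**8

3**8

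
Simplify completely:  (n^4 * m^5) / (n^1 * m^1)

Quotient: n^3 * m^4

m^4*n^3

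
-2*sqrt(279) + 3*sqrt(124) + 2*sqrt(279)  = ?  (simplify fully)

6*sqrt(31)

2*sqrt(279) = 6*sqrt(31); 3*sqrt(124) = 6*sqrt(31); 2*sqrt(279) = 6*sqrt(31)
Combine: (-6 + 6 + 6)·sqrt(31) = 6*sqrt(31)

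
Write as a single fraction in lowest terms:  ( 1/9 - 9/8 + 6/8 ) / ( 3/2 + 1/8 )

Numerator: 1/9 - 9/8 + 6/8 = -19/72
Denominator: 3/2 + 1/8 = 13/8
Divide: (-19/72) · (8/13) = -19/117

-19/117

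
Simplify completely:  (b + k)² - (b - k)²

4*b*k

Binomially expand both and collect terms in b, k.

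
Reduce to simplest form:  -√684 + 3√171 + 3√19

6*√19

√684 = 6*√19; 3√171 = 9*√19; 3√19 = 3*√19
Combine: (-6 + 9 + 3)·√19 = 6*√19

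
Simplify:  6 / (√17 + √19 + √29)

(-12*√9367 + 42*√29 + 162*√19 + 186*√17)/1243

Group as (√17 + √19) + √29; multiply by (√17 + √19) - √29, then rationalise the remaining surd.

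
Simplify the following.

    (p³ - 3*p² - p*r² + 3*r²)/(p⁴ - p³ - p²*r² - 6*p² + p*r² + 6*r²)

1/(p + 2)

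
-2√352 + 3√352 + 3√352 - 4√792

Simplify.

2√352 = 8*√22; 3√352 = 12*√22; 3√352 = 12*√22; 4√792 = 24*√22
Combine: (-8 + 12 + 12 - 24)·√22 = -8*√22

-8*√22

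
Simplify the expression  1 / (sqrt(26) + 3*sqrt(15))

Multiply numerator and denominator by -sqrt(26) + 3*sqrt(15).
Denominator becomes 109; numerator becomes -sqrt(26) + 3*sqrt(15).

(-sqrt(26) + 3*sqrt(15))/109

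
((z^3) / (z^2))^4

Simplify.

Inside the bracket: z^1
Raise to the power 4: z^4

z^4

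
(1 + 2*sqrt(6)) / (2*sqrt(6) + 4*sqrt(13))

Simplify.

(-12 - sqrt(6) + 2*sqrt(13) + 4*sqrt(78))/92

Multiply numerator and denominator by -4*sqrt(13) + 2*sqrt(6).
Denominator becomes -184; numerator becomes -8*sqrt(78) - 4*sqrt(13) + 2*sqrt(6) + 24.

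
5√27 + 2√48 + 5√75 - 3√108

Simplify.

30*√3

5√27 = 15*√3; 2√48 = 8*√3; 5√75 = 25*√3; 3√108 = 18*√3
Combine: (15 + 8 + 25 - 18)·√3 = 30*√3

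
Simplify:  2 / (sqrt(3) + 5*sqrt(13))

(-sqrt(3) + 5*sqrt(13))/161

Multiply numerator and denominator by -sqrt(3) + 5*sqrt(13).
Denominator becomes 322; numerator becomes -2*sqrt(3) + 10*sqrt(13).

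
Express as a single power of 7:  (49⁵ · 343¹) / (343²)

49⁵ = 7^10; 343¹ = 7^3; 343² = 7^6
Combine exponents: 7^7

7^7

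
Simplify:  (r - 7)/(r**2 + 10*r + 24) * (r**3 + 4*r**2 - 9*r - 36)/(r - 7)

Factor: r**2 + 10*r + 24 = (r + 6)*(r + 4);  r**3 + 4*r**2 - 9*r - 36 = (r - 3)*(r + 4)*(r + 3)
Cancel the common factors (r - 7), (r + 4).

(r**2 - 9)/(r + 6)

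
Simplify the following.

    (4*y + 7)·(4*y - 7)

16*y² - 49

Difference of squares with P = 4*y, Q = 7.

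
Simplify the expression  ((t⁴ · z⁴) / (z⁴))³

t^12

Inside the bracket: t⁴
Raise to the power 3: t^12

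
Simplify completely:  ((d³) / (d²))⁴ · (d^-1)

Inside the bracket: d¹
Raise to the power 4: d⁴
Multiply by (d^-1): add exponents.

d³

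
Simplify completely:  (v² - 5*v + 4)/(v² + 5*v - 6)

Factor: v² - 5*v + 4 = (v - 4)·(v - 1);  v² + 5*v - 6 = (v + 6)·(v - 1)
Cancel the common factor (v - 1).

(v - 4)/(v + 6)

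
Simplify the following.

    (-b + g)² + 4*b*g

Expanding gives b² + 2*b*g + g², a perfect square.

(b + g)²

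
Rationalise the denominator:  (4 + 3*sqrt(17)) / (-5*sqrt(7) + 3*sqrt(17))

Multiply numerator and denominator by 3*sqrt(17) + 5*sqrt(7).
Denominator becomes -22; numerator becomes 12*sqrt(17) + 20*sqrt(7) + 153 + 15*sqrt(119).

(-15*sqrt(119) - 153 - 20*sqrt(7) - 12*sqrt(17))/22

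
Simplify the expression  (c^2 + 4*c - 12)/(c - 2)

Factor: c^2 + 4*c - 12 = (c + 6)*(c - 2)
Cancel the common factor (c - 2).

c + 6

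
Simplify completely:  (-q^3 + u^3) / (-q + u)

q^2 + q*u + u^2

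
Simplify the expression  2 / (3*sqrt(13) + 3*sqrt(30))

Multiply numerator and denominator by -3*sqrt(30) + 3*sqrt(13).
Denominator becomes -153; numerator becomes -6*sqrt(30) + 6*sqrt(13).

(-2*sqrt(13) + 2*sqrt(30))/51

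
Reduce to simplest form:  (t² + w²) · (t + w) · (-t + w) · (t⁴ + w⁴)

Telescope via difference of squares: (w+t)(w-t) = -t² + w², then repeat with the next factor.

-t⁸ + w⁸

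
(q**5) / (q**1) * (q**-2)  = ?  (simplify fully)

q**2

Quotient: q**4
Multiply by (q**-2): add exponents.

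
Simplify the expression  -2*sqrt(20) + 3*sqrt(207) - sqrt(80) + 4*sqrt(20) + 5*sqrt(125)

9*sqrt(23) + 25*sqrt(5)

2*sqrt(20) = 4*sqrt(5); 3*sqrt(207) = 9*sqrt(23); sqrt(80) = 4*sqrt(5); 4*sqrt(20) = 8*sqrt(5); 5*sqrt(125) = 25*sqrt(5)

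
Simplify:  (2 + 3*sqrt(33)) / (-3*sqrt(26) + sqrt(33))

(-9*sqrt(858) - 99 - 6*sqrt(26) - 2*sqrt(33))/201

Multiply numerator and denominator by sqrt(33) + 3*sqrt(26).
Denominator becomes -201; numerator becomes 2*sqrt(33) + 6*sqrt(26) + 99 + 9*sqrt(858).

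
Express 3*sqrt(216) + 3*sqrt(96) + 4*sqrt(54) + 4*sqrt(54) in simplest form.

3*sqrt(216) = 18*sqrt(6); 3*sqrt(96) = 12*sqrt(6); 4*sqrt(54) = 12*sqrt(6); 4*sqrt(54) = 12*sqrt(6)
Combine: (18 + 12 + 12 + 12)·sqrt(6) = 54*sqrt(6)

54*sqrt(6)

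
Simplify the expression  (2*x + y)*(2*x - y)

4*x^2 - y^2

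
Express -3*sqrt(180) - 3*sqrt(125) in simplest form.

-33*sqrt(5)

3*sqrt(180) = 18*sqrt(5); 3*sqrt(125) = 15*sqrt(5)
Combine: (-18 - 15)·sqrt(5) = -33*sqrt(5)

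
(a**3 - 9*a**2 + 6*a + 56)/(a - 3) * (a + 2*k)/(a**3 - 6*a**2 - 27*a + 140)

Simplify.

Factor: a**3 - 9*a**2 + 6*a + 56 = (a - 4)*(a - 7)*(a + 2);  a**3 - 6*a**2 - 27*a + 140 = (a - 4)*(a - 7)*(a + 5)
Cancel the common factors (a - 7), (a - 4).

(a**2 + 2*a*k + 2*a + 4*k)/(a**2 + 2*a - 15)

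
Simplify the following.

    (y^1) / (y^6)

y^(-5)

Quotient: (y^-5)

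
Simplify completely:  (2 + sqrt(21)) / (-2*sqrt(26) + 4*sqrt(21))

(2*sqrt(26) + 4*sqrt(21) + sqrt(546) + 42)/116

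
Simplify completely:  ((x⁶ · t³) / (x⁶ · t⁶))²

t^(-6)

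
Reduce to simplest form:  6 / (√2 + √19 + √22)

(-24*√209 - 6*√22 + 30*√19 + 234*√2)/151

Group as (√2 + √22) + √19; multiply by (√2 + √22) - √19, then rationalise the remaining surd.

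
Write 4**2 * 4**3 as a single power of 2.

4**2 = 2**4; 4**3 = 2**6
Combine exponents: 2**10

2**10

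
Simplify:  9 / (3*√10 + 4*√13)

(-27*√10 + 36*√13)/118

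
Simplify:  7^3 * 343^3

7^3 = 7^3; 343^3 = 7^9
Combine exponents: 7^12

7^12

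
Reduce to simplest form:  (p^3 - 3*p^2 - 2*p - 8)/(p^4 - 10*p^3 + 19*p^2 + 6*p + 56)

1/(p - 7)

Factor: p^3 - 3*p^2 - 2*p - 8 = (p - 4)*(p^2 + p + 2);  p^4 - 10*p^3 + 19*p^2 + 6*p + 56 = (p - 4)*(p - 7)*(p^2 + p + 2)
Cancel the common factors (p^2 + p + 2), (p - 4).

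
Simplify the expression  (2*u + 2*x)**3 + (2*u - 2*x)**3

Write as f((2*u),(2*x)) + f((2*u),-(2*x)) and expand.

16*u*(u**2 + 3*x**2)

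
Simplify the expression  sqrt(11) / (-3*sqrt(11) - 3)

(-11 + sqrt(11))/30

Multiply numerator and denominator by -3 + 3*sqrt(11).
Denominator becomes -90; numerator becomes -3*sqrt(11) + 33.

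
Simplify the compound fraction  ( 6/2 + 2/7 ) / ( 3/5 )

Numerator: 6/2 + 2/7 = 23/7
Denominator: 3/5 = 3/5
Divide: (23/7) · (5/3) = 115/21

115/21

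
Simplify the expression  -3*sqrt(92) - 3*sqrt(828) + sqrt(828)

-18*sqrt(23)

3*sqrt(92) = 6*sqrt(23); 3*sqrt(828) = 18*sqrt(23); sqrt(828) = 6*sqrt(23)
Combine: (-6 - 18 + 6)·sqrt(23) = -18*sqrt(23)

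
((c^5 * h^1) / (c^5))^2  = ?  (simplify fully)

h^2

Inside the bracket: h^1
Raise to the power 2: h^2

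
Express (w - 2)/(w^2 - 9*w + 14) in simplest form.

Factor: w^2 - 9*w + 14 = (w - 2)*(w - 7)
Cancel the common factor (w - 2).

1/(w - 7)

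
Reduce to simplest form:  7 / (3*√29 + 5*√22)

Multiply numerator and denominator by -3*√29 + 5*√22.
Denominator becomes 289; numerator becomes -21*√29 + 35*√22.

(-21*√29 + 35*√22)/289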